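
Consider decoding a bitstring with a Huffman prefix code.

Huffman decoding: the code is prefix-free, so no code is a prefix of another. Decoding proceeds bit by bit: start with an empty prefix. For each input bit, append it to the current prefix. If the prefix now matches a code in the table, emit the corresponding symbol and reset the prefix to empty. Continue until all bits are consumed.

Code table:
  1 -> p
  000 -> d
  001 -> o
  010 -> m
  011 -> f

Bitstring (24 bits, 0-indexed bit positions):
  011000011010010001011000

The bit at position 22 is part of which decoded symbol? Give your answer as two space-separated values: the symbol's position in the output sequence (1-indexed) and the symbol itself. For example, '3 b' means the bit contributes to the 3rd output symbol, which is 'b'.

Bit 0: prefix='0' (no match yet)
Bit 1: prefix='01' (no match yet)
Bit 2: prefix='011' -> emit 'f', reset
Bit 3: prefix='0' (no match yet)
Bit 4: prefix='00' (no match yet)
Bit 5: prefix='000' -> emit 'd', reset
Bit 6: prefix='0' (no match yet)
Bit 7: prefix='01' (no match yet)
Bit 8: prefix='011' -> emit 'f', reset
Bit 9: prefix='0' (no match yet)
Bit 10: prefix='01' (no match yet)
Bit 11: prefix='010' -> emit 'm', reset
Bit 12: prefix='0' (no match yet)
Bit 13: prefix='01' (no match yet)
Bit 14: prefix='010' -> emit 'm', reset
Bit 15: prefix='0' (no match yet)
Bit 16: prefix='00' (no match yet)
Bit 17: prefix='001' -> emit 'o', reset
Bit 18: prefix='0' (no match yet)
Bit 19: prefix='01' (no match yet)
Bit 20: prefix='011' -> emit 'f', reset
Bit 21: prefix='0' (no match yet)
Bit 22: prefix='00' (no match yet)
Bit 23: prefix='000' -> emit 'd', reset

Answer: 8 d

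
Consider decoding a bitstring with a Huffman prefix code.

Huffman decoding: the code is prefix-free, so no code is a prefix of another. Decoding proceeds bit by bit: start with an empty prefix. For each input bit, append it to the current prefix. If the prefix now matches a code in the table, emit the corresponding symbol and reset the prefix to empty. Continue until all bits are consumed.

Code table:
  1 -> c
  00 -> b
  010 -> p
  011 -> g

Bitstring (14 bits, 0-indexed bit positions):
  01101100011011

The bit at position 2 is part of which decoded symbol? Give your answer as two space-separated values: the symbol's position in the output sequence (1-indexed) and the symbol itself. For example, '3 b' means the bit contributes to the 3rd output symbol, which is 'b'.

Bit 0: prefix='0' (no match yet)
Bit 1: prefix='01' (no match yet)
Bit 2: prefix='011' -> emit 'g', reset
Bit 3: prefix='0' (no match yet)
Bit 4: prefix='01' (no match yet)
Bit 5: prefix='011' -> emit 'g', reset
Bit 6: prefix='0' (no match yet)

Answer: 1 g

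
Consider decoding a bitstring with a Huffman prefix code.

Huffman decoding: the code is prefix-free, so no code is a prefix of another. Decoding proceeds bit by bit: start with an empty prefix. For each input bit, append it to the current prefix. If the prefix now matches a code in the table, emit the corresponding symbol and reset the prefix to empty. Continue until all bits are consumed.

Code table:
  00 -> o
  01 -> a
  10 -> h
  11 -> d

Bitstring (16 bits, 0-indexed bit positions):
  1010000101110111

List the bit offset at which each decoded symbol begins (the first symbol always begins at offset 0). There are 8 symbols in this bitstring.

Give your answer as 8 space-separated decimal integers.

Answer: 0 2 4 6 8 10 12 14

Derivation:
Bit 0: prefix='1' (no match yet)
Bit 1: prefix='10' -> emit 'h', reset
Bit 2: prefix='1' (no match yet)
Bit 3: prefix='10' -> emit 'h', reset
Bit 4: prefix='0' (no match yet)
Bit 5: prefix='00' -> emit 'o', reset
Bit 6: prefix='0' (no match yet)
Bit 7: prefix='01' -> emit 'a', reset
Bit 8: prefix='0' (no match yet)
Bit 9: prefix='01' -> emit 'a', reset
Bit 10: prefix='1' (no match yet)
Bit 11: prefix='11' -> emit 'd', reset
Bit 12: prefix='0' (no match yet)
Bit 13: prefix='01' -> emit 'a', reset
Bit 14: prefix='1' (no match yet)
Bit 15: prefix='11' -> emit 'd', reset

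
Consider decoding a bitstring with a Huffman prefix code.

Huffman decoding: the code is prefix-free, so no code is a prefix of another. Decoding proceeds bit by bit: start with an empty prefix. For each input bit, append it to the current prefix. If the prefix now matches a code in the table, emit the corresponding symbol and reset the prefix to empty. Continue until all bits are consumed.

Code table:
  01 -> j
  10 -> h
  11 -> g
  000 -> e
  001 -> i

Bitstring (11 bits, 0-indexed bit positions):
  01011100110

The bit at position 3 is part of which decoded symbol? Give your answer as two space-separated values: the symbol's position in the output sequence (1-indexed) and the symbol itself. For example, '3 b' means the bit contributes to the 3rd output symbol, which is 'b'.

Bit 0: prefix='0' (no match yet)
Bit 1: prefix='01' -> emit 'j', reset
Bit 2: prefix='0' (no match yet)
Bit 3: prefix='01' -> emit 'j', reset
Bit 4: prefix='1' (no match yet)
Bit 5: prefix='11' -> emit 'g', reset
Bit 6: prefix='0' (no match yet)
Bit 7: prefix='00' (no match yet)

Answer: 2 j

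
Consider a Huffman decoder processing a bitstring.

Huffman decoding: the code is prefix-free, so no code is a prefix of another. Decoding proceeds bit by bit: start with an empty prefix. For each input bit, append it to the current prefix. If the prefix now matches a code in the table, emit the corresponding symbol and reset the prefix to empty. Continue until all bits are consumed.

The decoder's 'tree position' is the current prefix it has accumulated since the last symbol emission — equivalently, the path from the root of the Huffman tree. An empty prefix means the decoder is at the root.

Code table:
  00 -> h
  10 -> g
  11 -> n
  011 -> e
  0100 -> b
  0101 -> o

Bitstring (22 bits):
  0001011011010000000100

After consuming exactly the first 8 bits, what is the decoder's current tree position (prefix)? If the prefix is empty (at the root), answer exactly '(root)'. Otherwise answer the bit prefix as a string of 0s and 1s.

Answer: (root)

Derivation:
Bit 0: prefix='0' (no match yet)
Bit 1: prefix='00' -> emit 'h', reset
Bit 2: prefix='0' (no match yet)
Bit 3: prefix='01' (no match yet)
Bit 4: prefix='010' (no match yet)
Bit 5: prefix='0101' -> emit 'o', reset
Bit 6: prefix='1' (no match yet)
Bit 7: prefix='10' -> emit 'g', reset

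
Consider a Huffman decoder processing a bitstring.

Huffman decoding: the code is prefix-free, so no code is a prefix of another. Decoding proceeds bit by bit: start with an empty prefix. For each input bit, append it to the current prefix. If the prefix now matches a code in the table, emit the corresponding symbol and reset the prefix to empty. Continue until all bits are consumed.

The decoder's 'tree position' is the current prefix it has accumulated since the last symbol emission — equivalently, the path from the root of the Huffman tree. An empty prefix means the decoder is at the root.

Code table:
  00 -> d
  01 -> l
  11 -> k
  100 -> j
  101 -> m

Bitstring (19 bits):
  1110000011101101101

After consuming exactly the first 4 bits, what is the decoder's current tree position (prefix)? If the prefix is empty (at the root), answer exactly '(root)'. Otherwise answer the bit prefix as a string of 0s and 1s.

Answer: 10

Derivation:
Bit 0: prefix='1' (no match yet)
Bit 1: prefix='11' -> emit 'k', reset
Bit 2: prefix='1' (no match yet)
Bit 3: prefix='10' (no match yet)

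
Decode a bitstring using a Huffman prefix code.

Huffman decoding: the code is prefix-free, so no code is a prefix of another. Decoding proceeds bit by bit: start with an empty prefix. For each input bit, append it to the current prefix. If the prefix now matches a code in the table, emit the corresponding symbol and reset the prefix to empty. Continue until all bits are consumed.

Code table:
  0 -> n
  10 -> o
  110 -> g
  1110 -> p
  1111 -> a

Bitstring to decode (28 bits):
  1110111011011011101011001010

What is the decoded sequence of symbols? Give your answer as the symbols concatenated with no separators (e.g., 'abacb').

Bit 0: prefix='1' (no match yet)
Bit 1: prefix='11' (no match yet)
Bit 2: prefix='111' (no match yet)
Bit 3: prefix='1110' -> emit 'p', reset
Bit 4: prefix='1' (no match yet)
Bit 5: prefix='11' (no match yet)
Bit 6: prefix='111' (no match yet)
Bit 7: prefix='1110' -> emit 'p', reset
Bit 8: prefix='1' (no match yet)
Bit 9: prefix='11' (no match yet)
Bit 10: prefix='110' -> emit 'g', reset
Bit 11: prefix='1' (no match yet)
Bit 12: prefix='11' (no match yet)
Bit 13: prefix='110' -> emit 'g', reset
Bit 14: prefix='1' (no match yet)
Bit 15: prefix='11' (no match yet)
Bit 16: prefix='111' (no match yet)
Bit 17: prefix='1110' -> emit 'p', reset
Bit 18: prefix='1' (no match yet)
Bit 19: prefix='10' -> emit 'o', reset
Bit 20: prefix='1' (no match yet)
Bit 21: prefix='11' (no match yet)
Bit 22: prefix='110' -> emit 'g', reset
Bit 23: prefix='0' -> emit 'n', reset
Bit 24: prefix='1' (no match yet)
Bit 25: prefix='10' -> emit 'o', reset
Bit 26: prefix='1' (no match yet)
Bit 27: prefix='10' -> emit 'o', reset

Answer: ppggpognoo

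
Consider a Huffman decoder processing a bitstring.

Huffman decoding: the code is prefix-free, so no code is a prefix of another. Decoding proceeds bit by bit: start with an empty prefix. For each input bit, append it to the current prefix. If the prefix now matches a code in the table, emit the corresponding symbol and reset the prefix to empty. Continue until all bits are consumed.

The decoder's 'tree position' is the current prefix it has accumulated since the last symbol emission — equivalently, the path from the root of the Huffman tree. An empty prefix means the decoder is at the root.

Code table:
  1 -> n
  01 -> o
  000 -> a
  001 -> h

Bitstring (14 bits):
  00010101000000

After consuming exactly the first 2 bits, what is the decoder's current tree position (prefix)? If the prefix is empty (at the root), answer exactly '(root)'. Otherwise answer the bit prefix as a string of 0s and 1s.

Answer: 00

Derivation:
Bit 0: prefix='0' (no match yet)
Bit 1: prefix='00' (no match yet)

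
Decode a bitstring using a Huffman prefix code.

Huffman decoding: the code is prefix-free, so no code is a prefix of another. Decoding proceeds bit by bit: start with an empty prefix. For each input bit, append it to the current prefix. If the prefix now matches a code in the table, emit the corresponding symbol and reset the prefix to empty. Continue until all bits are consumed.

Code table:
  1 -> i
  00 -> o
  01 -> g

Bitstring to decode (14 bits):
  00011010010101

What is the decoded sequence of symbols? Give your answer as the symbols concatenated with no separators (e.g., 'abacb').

Bit 0: prefix='0' (no match yet)
Bit 1: prefix='00' -> emit 'o', reset
Bit 2: prefix='0' (no match yet)
Bit 3: prefix='01' -> emit 'g', reset
Bit 4: prefix='1' -> emit 'i', reset
Bit 5: prefix='0' (no match yet)
Bit 6: prefix='01' -> emit 'g', reset
Bit 7: prefix='0' (no match yet)
Bit 8: prefix='00' -> emit 'o', reset
Bit 9: prefix='1' -> emit 'i', reset
Bit 10: prefix='0' (no match yet)
Bit 11: prefix='01' -> emit 'g', reset
Bit 12: prefix='0' (no match yet)
Bit 13: prefix='01' -> emit 'g', reset

Answer: ogigoigg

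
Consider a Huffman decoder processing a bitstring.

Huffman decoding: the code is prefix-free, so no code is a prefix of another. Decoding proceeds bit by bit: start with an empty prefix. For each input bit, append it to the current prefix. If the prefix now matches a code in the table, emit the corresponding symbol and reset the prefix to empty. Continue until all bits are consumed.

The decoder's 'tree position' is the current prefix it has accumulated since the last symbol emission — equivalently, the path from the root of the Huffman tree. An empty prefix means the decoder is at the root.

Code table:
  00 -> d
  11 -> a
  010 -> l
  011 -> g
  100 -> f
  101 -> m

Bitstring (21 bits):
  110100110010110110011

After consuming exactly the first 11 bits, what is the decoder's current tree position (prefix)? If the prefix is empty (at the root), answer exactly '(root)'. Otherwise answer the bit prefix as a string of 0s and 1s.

Answer: 1

Derivation:
Bit 0: prefix='1' (no match yet)
Bit 1: prefix='11' -> emit 'a', reset
Bit 2: prefix='0' (no match yet)
Bit 3: prefix='01' (no match yet)
Bit 4: prefix='010' -> emit 'l', reset
Bit 5: prefix='0' (no match yet)
Bit 6: prefix='01' (no match yet)
Bit 7: prefix='011' -> emit 'g', reset
Bit 8: prefix='0' (no match yet)
Bit 9: prefix='00' -> emit 'd', reset
Bit 10: prefix='1' (no match yet)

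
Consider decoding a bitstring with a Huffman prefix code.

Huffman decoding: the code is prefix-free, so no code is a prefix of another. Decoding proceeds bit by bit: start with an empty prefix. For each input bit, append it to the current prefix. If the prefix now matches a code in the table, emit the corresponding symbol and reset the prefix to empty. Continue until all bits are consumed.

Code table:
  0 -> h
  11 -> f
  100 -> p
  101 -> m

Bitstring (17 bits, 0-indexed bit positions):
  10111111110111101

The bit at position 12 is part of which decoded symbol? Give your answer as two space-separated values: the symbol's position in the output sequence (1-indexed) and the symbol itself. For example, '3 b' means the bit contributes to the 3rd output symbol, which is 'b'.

Bit 0: prefix='1' (no match yet)
Bit 1: prefix='10' (no match yet)
Bit 2: prefix='101' -> emit 'm', reset
Bit 3: prefix='1' (no match yet)
Bit 4: prefix='11' -> emit 'f', reset
Bit 5: prefix='1' (no match yet)
Bit 6: prefix='11' -> emit 'f', reset
Bit 7: prefix='1' (no match yet)
Bit 8: prefix='11' -> emit 'f', reset
Bit 9: prefix='1' (no match yet)
Bit 10: prefix='10' (no match yet)
Bit 11: prefix='101' -> emit 'm', reset
Bit 12: prefix='1' (no match yet)
Bit 13: prefix='11' -> emit 'f', reset
Bit 14: prefix='1' (no match yet)
Bit 15: prefix='10' (no match yet)
Bit 16: prefix='101' -> emit 'm', reset

Answer: 6 f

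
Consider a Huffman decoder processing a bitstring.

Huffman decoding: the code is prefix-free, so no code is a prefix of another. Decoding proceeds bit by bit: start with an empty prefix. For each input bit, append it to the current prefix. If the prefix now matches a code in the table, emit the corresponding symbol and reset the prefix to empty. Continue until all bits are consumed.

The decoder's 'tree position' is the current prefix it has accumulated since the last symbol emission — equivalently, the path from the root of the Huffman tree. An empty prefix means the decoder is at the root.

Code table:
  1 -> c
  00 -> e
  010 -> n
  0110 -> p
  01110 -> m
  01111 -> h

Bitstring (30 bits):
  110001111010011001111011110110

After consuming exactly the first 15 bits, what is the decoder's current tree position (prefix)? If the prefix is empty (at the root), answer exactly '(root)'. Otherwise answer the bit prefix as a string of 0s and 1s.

Answer: 011

Derivation:
Bit 0: prefix='1' -> emit 'c', reset
Bit 1: prefix='1' -> emit 'c', reset
Bit 2: prefix='0' (no match yet)
Bit 3: prefix='00' -> emit 'e', reset
Bit 4: prefix='0' (no match yet)
Bit 5: prefix='01' (no match yet)
Bit 6: prefix='011' (no match yet)
Bit 7: prefix='0111' (no match yet)
Bit 8: prefix='01111' -> emit 'h', reset
Bit 9: prefix='0' (no match yet)
Bit 10: prefix='01' (no match yet)
Bit 11: prefix='010' -> emit 'n', reset
Bit 12: prefix='0' (no match yet)
Bit 13: prefix='01' (no match yet)
Bit 14: prefix='011' (no match yet)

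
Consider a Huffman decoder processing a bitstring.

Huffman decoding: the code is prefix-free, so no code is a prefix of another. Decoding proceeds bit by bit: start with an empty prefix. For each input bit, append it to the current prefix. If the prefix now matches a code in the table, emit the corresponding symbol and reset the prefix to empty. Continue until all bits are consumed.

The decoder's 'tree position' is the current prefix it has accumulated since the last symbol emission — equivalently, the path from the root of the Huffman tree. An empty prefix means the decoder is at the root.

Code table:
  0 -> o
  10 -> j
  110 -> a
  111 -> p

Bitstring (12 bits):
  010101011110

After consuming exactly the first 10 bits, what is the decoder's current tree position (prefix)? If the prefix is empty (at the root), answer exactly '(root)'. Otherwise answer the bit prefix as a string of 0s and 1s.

Bit 0: prefix='0' -> emit 'o', reset
Bit 1: prefix='1' (no match yet)
Bit 2: prefix='10' -> emit 'j', reset
Bit 3: prefix='1' (no match yet)
Bit 4: prefix='10' -> emit 'j', reset
Bit 5: prefix='1' (no match yet)
Bit 6: prefix='10' -> emit 'j', reset
Bit 7: prefix='1' (no match yet)
Bit 8: prefix='11' (no match yet)
Bit 9: prefix='111' -> emit 'p', reset

Answer: (root)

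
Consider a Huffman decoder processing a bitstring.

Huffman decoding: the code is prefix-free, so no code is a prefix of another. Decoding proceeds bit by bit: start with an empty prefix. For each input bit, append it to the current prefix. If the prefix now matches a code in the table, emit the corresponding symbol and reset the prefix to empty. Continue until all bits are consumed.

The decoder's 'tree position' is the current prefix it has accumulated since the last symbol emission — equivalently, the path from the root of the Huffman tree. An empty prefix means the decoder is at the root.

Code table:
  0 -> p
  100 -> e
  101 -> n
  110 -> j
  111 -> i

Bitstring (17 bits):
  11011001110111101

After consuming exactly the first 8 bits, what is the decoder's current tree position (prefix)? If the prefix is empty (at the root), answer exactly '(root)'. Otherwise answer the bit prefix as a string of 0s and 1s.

Bit 0: prefix='1' (no match yet)
Bit 1: prefix='11' (no match yet)
Bit 2: prefix='110' -> emit 'j', reset
Bit 3: prefix='1' (no match yet)
Bit 4: prefix='11' (no match yet)
Bit 5: prefix='110' -> emit 'j', reset
Bit 6: prefix='0' -> emit 'p', reset
Bit 7: prefix='1' (no match yet)

Answer: 1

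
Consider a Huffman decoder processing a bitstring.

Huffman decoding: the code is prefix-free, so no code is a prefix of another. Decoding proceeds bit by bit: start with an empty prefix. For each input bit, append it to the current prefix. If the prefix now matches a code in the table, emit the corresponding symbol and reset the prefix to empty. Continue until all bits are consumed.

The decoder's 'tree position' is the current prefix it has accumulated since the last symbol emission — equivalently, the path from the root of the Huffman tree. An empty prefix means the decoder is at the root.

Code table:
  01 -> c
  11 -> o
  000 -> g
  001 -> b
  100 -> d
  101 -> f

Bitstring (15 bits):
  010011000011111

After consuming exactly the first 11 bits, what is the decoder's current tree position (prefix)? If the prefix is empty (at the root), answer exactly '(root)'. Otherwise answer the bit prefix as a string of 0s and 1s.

Bit 0: prefix='0' (no match yet)
Bit 1: prefix='01' -> emit 'c', reset
Bit 2: prefix='0' (no match yet)
Bit 3: prefix='00' (no match yet)
Bit 4: prefix='001' -> emit 'b', reset
Bit 5: prefix='1' (no match yet)
Bit 6: prefix='10' (no match yet)
Bit 7: prefix='100' -> emit 'd', reset
Bit 8: prefix='0' (no match yet)
Bit 9: prefix='00' (no match yet)
Bit 10: prefix='001' -> emit 'b', reset

Answer: (root)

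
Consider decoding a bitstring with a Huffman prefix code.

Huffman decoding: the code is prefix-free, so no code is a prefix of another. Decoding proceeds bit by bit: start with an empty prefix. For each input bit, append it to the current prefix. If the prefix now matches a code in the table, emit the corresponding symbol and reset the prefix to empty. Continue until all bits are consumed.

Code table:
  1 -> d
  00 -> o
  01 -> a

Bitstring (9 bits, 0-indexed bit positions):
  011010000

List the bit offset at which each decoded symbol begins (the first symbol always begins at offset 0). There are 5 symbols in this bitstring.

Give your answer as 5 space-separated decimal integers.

Answer: 0 2 3 5 7

Derivation:
Bit 0: prefix='0' (no match yet)
Bit 1: prefix='01' -> emit 'a', reset
Bit 2: prefix='1' -> emit 'd', reset
Bit 3: prefix='0' (no match yet)
Bit 4: prefix='01' -> emit 'a', reset
Bit 5: prefix='0' (no match yet)
Bit 6: prefix='00' -> emit 'o', reset
Bit 7: prefix='0' (no match yet)
Bit 8: prefix='00' -> emit 'o', reset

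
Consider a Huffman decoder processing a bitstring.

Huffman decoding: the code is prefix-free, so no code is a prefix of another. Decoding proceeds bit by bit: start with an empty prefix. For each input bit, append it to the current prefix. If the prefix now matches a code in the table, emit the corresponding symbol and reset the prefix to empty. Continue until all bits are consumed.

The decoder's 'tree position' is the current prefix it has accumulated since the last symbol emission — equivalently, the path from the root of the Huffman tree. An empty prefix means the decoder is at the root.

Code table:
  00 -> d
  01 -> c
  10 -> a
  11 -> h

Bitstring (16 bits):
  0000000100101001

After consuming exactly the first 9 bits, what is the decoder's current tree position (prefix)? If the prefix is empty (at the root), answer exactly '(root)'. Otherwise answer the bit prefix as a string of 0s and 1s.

Answer: 0

Derivation:
Bit 0: prefix='0' (no match yet)
Bit 1: prefix='00' -> emit 'd', reset
Bit 2: prefix='0' (no match yet)
Bit 3: prefix='00' -> emit 'd', reset
Bit 4: prefix='0' (no match yet)
Bit 5: prefix='00' -> emit 'd', reset
Bit 6: prefix='0' (no match yet)
Bit 7: prefix='01' -> emit 'c', reset
Bit 8: prefix='0' (no match yet)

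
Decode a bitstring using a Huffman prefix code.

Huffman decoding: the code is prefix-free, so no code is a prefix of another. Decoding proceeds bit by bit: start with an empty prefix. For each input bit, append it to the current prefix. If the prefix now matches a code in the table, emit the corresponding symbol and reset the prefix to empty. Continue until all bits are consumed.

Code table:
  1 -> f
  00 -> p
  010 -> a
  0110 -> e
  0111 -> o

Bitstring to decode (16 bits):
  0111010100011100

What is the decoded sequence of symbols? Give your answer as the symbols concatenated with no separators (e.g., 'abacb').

Answer: oafpop

Derivation:
Bit 0: prefix='0' (no match yet)
Bit 1: prefix='01' (no match yet)
Bit 2: prefix='011' (no match yet)
Bit 3: prefix='0111' -> emit 'o', reset
Bit 4: prefix='0' (no match yet)
Bit 5: prefix='01' (no match yet)
Bit 6: prefix='010' -> emit 'a', reset
Bit 7: prefix='1' -> emit 'f', reset
Bit 8: prefix='0' (no match yet)
Bit 9: prefix='00' -> emit 'p', reset
Bit 10: prefix='0' (no match yet)
Bit 11: prefix='01' (no match yet)
Bit 12: prefix='011' (no match yet)
Bit 13: prefix='0111' -> emit 'o', reset
Bit 14: prefix='0' (no match yet)
Bit 15: prefix='00' -> emit 'p', reset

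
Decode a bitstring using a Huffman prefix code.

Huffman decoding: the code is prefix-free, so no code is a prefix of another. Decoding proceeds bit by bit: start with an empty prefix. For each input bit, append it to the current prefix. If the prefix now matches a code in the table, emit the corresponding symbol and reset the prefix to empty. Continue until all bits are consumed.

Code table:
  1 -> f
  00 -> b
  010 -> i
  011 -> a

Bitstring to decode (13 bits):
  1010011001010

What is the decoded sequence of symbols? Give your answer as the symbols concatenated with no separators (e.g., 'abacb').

Answer: fiabfi

Derivation:
Bit 0: prefix='1' -> emit 'f', reset
Bit 1: prefix='0' (no match yet)
Bit 2: prefix='01' (no match yet)
Bit 3: prefix='010' -> emit 'i', reset
Bit 4: prefix='0' (no match yet)
Bit 5: prefix='01' (no match yet)
Bit 6: prefix='011' -> emit 'a', reset
Bit 7: prefix='0' (no match yet)
Bit 8: prefix='00' -> emit 'b', reset
Bit 9: prefix='1' -> emit 'f', reset
Bit 10: prefix='0' (no match yet)
Bit 11: prefix='01' (no match yet)
Bit 12: prefix='010' -> emit 'i', reset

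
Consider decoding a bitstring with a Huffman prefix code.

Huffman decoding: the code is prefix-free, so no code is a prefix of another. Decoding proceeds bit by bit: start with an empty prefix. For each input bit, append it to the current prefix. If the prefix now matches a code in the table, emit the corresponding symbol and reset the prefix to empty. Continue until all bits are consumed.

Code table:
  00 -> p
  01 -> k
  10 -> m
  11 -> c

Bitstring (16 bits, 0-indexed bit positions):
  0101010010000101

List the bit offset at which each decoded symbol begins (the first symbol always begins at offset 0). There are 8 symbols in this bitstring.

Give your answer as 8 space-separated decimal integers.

Bit 0: prefix='0' (no match yet)
Bit 1: prefix='01' -> emit 'k', reset
Bit 2: prefix='0' (no match yet)
Bit 3: prefix='01' -> emit 'k', reset
Bit 4: prefix='0' (no match yet)
Bit 5: prefix='01' -> emit 'k', reset
Bit 6: prefix='0' (no match yet)
Bit 7: prefix='00' -> emit 'p', reset
Bit 8: prefix='1' (no match yet)
Bit 9: prefix='10' -> emit 'm', reset
Bit 10: prefix='0' (no match yet)
Bit 11: prefix='00' -> emit 'p', reset
Bit 12: prefix='0' (no match yet)
Bit 13: prefix='01' -> emit 'k', reset
Bit 14: prefix='0' (no match yet)
Bit 15: prefix='01' -> emit 'k', reset

Answer: 0 2 4 6 8 10 12 14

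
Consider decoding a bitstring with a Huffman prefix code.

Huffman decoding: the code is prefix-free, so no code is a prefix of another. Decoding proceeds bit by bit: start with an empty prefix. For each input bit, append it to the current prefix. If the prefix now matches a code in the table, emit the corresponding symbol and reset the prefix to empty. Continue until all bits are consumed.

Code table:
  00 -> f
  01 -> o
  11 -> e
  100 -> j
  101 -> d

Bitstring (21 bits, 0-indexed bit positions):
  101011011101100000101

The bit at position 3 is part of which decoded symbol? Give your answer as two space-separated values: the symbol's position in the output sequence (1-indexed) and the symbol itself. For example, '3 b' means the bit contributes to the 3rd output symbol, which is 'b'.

Answer: 2 o

Derivation:
Bit 0: prefix='1' (no match yet)
Bit 1: prefix='10' (no match yet)
Bit 2: prefix='101' -> emit 'd', reset
Bit 3: prefix='0' (no match yet)
Bit 4: prefix='01' -> emit 'o', reset
Bit 5: prefix='1' (no match yet)
Bit 6: prefix='10' (no match yet)
Bit 7: prefix='101' -> emit 'd', reset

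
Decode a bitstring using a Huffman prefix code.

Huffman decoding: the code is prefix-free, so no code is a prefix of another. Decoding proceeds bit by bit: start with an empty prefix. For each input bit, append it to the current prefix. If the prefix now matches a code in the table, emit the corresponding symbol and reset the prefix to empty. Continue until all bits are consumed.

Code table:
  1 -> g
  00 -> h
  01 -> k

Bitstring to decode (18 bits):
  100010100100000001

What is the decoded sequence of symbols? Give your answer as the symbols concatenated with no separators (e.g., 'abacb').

Answer: ghkkhghhhk

Derivation:
Bit 0: prefix='1' -> emit 'g', reset
Bit 1: prefix='0' (no match yet)
Bit 2: prefix='00' -> emit 'h', reset
Bit 3: prefix='0' (no match yet)
Bit 4: prefix='01' -> emit 'k', reset
Bit 5: prefix='0' (no match yet)
Bit 6: prefix='01' -> emit 'k', reset
Bit 7: prefix='0' (no match yet)
Bit 8: prefix='00' -> emit 'h', reset
Bit 9: prefix='1' -> emit 'g', reset
Bit 10: prefix='0' (no match yet)
Bit 11: prefix='00' -> emit 'h', reset
Bit 12: prefix='0' (no match yet)
Bit 13: prefix='00' -> emit 'h', reset
Bit 14: prefix='0' (no match yet)
Bit 15: prefix='00' -> emit 'h', reset
Bit 16: prefix='0' (no match yet)
Bit 17: prefix='01' -> emit 'k', reset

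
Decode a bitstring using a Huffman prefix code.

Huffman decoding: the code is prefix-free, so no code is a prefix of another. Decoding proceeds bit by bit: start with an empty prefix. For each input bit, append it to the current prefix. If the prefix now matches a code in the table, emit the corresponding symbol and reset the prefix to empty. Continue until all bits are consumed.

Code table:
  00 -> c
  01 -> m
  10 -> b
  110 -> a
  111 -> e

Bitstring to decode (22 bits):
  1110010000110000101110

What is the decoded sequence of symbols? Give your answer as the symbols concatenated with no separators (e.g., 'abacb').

Bit 0: prefix='1' (no match yet)
Bit 1: prefix='11' (no match yet)
Bit 2: prefix='111' -> emit 'e', reset
Bit 3: prefix='0' (no match yet)
Bit 4: prefix='00' -> emit 'c', reset
Bit 5: prefix='1' (no match yet)
Bit 6: prefix='10' -> emit 'b', reset
Bit 7: prefix='0' (no match yet)
Bit 8: prefix='00' -> emit 'c', reset
Bit 9: prefix='0' (no match yet)
Bit 10: prefix='01' -> emit 'm', reset
Bit 11: prefix='1' (no match yet)
Bit 12: prefix='10' -> emit 'b', reset
Bit 13: prefix='0' (no match yet)
Bit 14: prefix='00' -> emit 'c', reset
Bit 15: prefix='0' (no match yet)
Bit 16: prefix='01' -> emit 'm', reset
Bit 17: prefix='0' (no match yet)
Bit 18: prefix='01' -> emit 'm', reset
Bit 19: prefix='1' (no match yet)
Bit 20: prefix='11' (no match yet)
Bit 21: prefix='110' -> emit 'a', reset

Answer: ecbcmbcmma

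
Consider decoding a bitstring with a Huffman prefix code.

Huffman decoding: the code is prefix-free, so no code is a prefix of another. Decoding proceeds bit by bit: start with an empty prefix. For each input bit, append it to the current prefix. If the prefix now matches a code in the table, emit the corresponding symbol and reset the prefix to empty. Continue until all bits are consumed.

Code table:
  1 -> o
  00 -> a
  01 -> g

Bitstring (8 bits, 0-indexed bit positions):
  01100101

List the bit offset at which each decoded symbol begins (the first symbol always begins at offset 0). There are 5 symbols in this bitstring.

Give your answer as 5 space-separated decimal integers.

Answer: 0 2 3 5 6

Derivation:
Bit 0: prefix='0' (no match yet)
Bit 1: prefix='01' -> emit 'g', reset
Bit 2: prefix='1' -> emit 'o', reset
Bit 3: prefix='0' (no match yet)
Bit 4: prefix='00' -> emit 'a', reset
Bit 5: prefix='1' -> emit 'o', reset
Bit 6: prefix='0' (no match yet)
Bit 7: prefix='01' -> emit 'g', reset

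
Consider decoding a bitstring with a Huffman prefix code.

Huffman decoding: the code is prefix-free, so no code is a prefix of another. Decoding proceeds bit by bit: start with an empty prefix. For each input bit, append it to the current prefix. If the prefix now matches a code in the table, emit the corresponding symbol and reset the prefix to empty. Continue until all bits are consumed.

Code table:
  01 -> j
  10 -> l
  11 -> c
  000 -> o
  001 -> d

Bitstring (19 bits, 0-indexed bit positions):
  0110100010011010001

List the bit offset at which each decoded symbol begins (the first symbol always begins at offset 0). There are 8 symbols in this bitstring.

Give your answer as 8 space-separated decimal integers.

Bit 0: prefix='0' (no match yet)
Bit 1: prefix='01' -> emit 'j', reset
Bit 2: prefix='1' (no match yet)
Bit 3: prefix='10' -> emit 'l', reset
Bit 4: prefix='1' (no match yet)
Bit 5: prefix='10' -> emit 'l', reset
Bit 6: prefix='0' (no match yet)
Bit 7: prefix='00' (no match yet)
Bit 8: prefix='001' -> emit 'd', reset
Bit 9: prefix='0' (no match yet)
Bit 10: prefix='00' (no match yet)
Bit 11: prefix='001' -> emit 'd', reset
Bit 12: prefix='1' (no match yet)
Bit 13: prefix='10' -> emit 'l', reset
Bit 14: prefix='1' (no match yet)
Bit 15: prefix='10' -> emit 'l', reset
Bit 16: prefix='0' (no match yet)
Bit 17: prefix='00' (no match yet)
Bit 18: prefix='001' -> emit 'd', reset

Answer: 0 2 4 6 9 12 14 16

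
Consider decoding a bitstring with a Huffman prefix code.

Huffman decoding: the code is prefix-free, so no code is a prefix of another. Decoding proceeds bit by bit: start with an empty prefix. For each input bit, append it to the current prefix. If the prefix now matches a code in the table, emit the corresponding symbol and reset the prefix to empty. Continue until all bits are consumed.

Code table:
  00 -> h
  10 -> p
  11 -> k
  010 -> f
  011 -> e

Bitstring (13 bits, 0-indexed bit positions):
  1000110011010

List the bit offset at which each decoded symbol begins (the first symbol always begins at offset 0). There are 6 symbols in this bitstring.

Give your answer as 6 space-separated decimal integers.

Answer: 0 2 4 6 8 10

Derivation:
Bit 0: prefix='1' (no match yet)
Bit 1: prefix='10' -> emit 'p', reset
Bit 2: prefix='0' (no match yet)
Bit 3: prefix='00' -> emit 'h', reset
Bit 4: prefix='1' (no match yet)
Bit 5: prefix='11' -> emit 'k', reset
Bit 6: prefix='0' (no match yet)
Bit 7: prefix='00' -> emit 'h', reset
Bit 8: prefix='1' (no match yet)
Bit 9: prefix='11' -> emit 'k', reset
Bit 10: prefix='0' (no match yet)
Bit 11: prefix='01' (no match yet)
Bit 12: prefix='010' -> emit 'f', reset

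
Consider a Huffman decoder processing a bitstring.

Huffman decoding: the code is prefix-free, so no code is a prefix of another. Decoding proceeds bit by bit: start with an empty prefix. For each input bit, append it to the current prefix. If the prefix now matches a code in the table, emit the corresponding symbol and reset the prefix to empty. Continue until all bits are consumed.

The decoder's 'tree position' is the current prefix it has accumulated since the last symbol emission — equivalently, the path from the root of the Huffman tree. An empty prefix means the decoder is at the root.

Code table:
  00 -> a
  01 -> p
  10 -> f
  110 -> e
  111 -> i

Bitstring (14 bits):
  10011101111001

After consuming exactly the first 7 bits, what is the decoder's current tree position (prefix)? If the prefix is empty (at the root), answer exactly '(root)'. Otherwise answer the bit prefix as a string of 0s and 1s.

Bit 0: prefix='1' (no match yet)
Bit 1: prefix='10' -> emit 'f', reset
Bit 2: prefix='0' (no match yet)
Bit 3: prefix='01' -> emit 'p', reset
Bit 4: prefix='1' (no match yet)
Bit 5: prefix='11' (no match yet)
Bit 6: prefix='110' -> emit 'e', reset

Answer: (root)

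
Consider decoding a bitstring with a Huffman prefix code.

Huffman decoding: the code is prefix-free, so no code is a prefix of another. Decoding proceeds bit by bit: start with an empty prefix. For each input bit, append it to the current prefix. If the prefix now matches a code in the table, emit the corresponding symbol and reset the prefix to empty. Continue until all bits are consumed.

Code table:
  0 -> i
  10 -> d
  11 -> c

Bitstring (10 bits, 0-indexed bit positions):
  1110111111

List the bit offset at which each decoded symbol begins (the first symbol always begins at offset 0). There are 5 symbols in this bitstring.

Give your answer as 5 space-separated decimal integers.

Bit 0: prefix='1' (no match yet)
Bit 1: prefix='11' -> emit 'c', reset
Bit 2: prefix='1' (no match yet)
Bit 3: prefix='10' -> emit 'd', reset
Bit 4: prefix='1' (no match yet)
Bit 5: prefix='11' -> emit 'c', reset
Bit 6: prefix='1' (no match yet)
Bit 7: prefix='11' -> emit 'c', reset
Bit 8: prefix='1' (no match yet)
Bit 9: prefix='11' -> emit 'c', reset

Answer: 0 2 4 6 8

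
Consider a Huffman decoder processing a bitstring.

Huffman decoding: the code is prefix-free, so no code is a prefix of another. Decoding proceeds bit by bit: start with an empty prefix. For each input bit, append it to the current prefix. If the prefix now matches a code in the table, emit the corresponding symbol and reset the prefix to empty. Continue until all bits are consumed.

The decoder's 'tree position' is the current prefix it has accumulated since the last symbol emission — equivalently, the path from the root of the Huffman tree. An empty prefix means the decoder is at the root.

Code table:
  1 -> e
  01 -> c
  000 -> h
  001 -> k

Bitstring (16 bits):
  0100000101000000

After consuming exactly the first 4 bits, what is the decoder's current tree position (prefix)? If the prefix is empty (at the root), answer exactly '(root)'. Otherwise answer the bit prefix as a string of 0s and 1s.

Bit 0: prefix='0' (no match yet)
Bit 1: prefix='01' -> emit 'c', reset
Bit 2: prefix='0' (no match yet)
Bit 3: prefix='00' (no match yet)

Answer: 00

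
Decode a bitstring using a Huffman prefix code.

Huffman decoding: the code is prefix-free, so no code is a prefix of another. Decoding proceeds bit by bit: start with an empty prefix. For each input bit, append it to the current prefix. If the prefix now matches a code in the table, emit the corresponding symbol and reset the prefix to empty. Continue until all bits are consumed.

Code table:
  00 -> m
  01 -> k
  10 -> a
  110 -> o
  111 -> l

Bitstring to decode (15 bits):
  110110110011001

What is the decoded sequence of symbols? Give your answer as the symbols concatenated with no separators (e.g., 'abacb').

Bit 0: prefix='1' (no match yet)
Bit 1: prefix='11' (no match yet)
Bit 2: prefix='110' -> emit 'o', reset
Bit 3: prefix='1' (no match yet)
Bit 4: prefix='11' (no match yet)
Bit 5: prefix='110' -> emit 'o', reset
Bit 6: prefix='1' (no match yet)
Bit 7: prefix='11' (no match yet)
Bit 8: prefix='110' -> emit 'o', reset
Bit 9: prefix='0' (no match yet)
Bit 10: prefix='01' -> emit 'k', reset
Bit 11: prefix='1' (no match yet)
Bit 12: prefix='10' -> emit 'a', reset
Bit 13: prefix='0' (no match yet)
Bit 14: prefix='01' -> emit 'k', reset

Answer: oookak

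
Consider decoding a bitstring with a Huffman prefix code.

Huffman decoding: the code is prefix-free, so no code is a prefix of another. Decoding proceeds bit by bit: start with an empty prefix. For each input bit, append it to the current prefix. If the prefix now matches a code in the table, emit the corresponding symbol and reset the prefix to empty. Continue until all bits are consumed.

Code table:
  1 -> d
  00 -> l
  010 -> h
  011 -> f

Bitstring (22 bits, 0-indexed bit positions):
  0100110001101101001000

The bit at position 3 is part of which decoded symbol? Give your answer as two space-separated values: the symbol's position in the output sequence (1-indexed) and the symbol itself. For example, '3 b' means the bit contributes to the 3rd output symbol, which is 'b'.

Bit 0: prefix='0' (no match yet)
Bit 1: prefix='01' (no match yet)
Bit 2: prefix='010' -> emit 'h', reset
Bit 3: prefix='0' (no match yet)
Bit 4: prefix='01' (no match yet)
Bit 5: prefix='011' -> emit 'f', reset
Bit 6: prefix='0' (no match yet)
Bit 7: prefix='00' -> emit 'l', reset

Answer: 2 f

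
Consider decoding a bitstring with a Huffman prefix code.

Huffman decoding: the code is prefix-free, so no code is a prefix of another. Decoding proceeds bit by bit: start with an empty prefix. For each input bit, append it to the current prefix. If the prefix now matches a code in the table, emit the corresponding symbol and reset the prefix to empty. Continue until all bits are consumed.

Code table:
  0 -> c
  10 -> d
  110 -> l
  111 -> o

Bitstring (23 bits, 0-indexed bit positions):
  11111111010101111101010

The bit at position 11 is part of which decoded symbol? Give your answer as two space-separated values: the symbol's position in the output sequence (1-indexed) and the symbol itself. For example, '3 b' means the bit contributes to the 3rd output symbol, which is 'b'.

Answer: 5 d

Derivation:
Bit 0: prefix='1' (no match yet)
Bit 1: prefix='11' (no match yet)
Bit 2: prefix='111' -> emit 'o', reset
Bit 3: prefix='1' (no match yet)
Bit 4: prefix='11' (no match yet)
Bit 5: prefix='111' -> emit 'o', reset
Bit 6: prefix='1' (no match yet)
Bit 7: prefix='11' (no match yet)
Bit 8: prefix='110' -> emit 'l', reset
Bit 9: prefix='1' (no match yet)
Bit 10: prefix='10' -> emit 'd', reset
Bit 11: prefix='1' (no match yet)
Bit 12: prefix='10' -> emit 'd', reset
Bit 13: prefix='1' (no match yet)
Bit 14: prefix='11' (no match yet)
Bit 15: prefix='111' -> emit 'o', reset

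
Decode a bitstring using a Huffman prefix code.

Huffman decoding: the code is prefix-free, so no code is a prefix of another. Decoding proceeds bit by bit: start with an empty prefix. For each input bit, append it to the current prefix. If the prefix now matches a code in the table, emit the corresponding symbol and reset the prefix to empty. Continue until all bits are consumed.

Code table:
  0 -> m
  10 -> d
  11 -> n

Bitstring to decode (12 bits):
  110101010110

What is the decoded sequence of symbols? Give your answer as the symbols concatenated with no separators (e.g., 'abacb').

Answer: nmdddnm

Derivation:
Bit 0: prefix='1' (no match yet)
Bit 1: prefix='11' -> emit 'n', reset
Bit 2: prefix='0' -> emit 'm', reset
Bit 3: prefix='1' (no match yet)
Bit 4: prefix='10' -> emit 'd', reset
Bit 5: prefix='1' (no match yet)
Bit 6: prefix='10' -> emit 'd', reset
Bit 7: prefix='1' (no match yet)
Bit 8: prefix='10' -> emit 'd', reset
Bit 9: prefix='1' (no match yet)
Bit 10: prefix='11' -> emit 'n', reset
Bit 11: prefix='0' -> emit 'm', reset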